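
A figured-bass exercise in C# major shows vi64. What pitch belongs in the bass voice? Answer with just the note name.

E#

vi in C# major has root A#; the chord is A#-C#-E#.
The figure 64 means second inversion — the fifth is in the bass.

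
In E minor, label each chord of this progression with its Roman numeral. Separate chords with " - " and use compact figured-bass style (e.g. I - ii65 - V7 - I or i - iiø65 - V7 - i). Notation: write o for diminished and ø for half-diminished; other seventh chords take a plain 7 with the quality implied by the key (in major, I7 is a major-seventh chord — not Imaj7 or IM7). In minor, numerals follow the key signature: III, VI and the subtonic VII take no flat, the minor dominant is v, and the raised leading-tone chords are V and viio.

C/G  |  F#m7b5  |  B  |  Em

VI64 - iiø7 - V - i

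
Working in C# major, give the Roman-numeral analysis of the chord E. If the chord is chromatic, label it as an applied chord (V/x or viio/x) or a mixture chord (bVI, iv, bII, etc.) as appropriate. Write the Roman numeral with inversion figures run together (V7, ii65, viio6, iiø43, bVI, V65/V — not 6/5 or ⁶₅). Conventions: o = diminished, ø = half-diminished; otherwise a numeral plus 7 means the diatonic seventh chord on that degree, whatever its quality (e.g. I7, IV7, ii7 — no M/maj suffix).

The pitches E-G#-B form a major triad rooted on E.
E is the lowered third degree of C# major (diatonic 3 would be E#). This is a major triad on the lowered third degree, borrowed from the parallel minor.

bIII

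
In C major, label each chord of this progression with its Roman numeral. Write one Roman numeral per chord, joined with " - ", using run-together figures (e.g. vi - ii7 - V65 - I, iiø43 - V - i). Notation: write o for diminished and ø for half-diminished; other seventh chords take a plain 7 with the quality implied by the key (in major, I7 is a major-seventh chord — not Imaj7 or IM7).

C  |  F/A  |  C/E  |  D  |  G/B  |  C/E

I - IV6 - I6 - V/V - V6 - I6

C has root C, degree 1 in C major, so I.
F/A: major triad on F = scale degree 4 → IV6.
C/E has root C, degree 1 in C major, so I6.
D: chromatic; D is V of V, so V/V.
G/B has root G, degree 5 in C major, so V6.
C/E has root C, degree 1 in C major, so I6.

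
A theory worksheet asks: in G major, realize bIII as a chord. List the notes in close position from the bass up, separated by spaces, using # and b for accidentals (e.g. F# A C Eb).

Bb D F

Scale degree 3 in G major is B; lowering it a half step gives Bb. bIII is a major triad on the lowered third degree, borrowed from the parallel minor.
So the chord is Bb-D-F.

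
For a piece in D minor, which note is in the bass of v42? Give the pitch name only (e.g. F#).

v in D minor has root A; the chord is A-C-E-G.
The figure 42 means third inversion — the seventh is in the bass.

G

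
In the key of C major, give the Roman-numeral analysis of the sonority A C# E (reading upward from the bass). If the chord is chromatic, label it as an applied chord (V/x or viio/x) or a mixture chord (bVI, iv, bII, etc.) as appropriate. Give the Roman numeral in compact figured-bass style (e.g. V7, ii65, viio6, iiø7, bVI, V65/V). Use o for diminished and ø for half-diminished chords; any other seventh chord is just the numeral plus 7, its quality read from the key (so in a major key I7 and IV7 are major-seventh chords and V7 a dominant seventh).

The pitches A-C#-E form a major triad rooted on A.
A is not a diatonic chord root with this quality in C major, but it lies a perfect fifth above D (ii), so the chord functions as an applied dominant of ii.

V/ii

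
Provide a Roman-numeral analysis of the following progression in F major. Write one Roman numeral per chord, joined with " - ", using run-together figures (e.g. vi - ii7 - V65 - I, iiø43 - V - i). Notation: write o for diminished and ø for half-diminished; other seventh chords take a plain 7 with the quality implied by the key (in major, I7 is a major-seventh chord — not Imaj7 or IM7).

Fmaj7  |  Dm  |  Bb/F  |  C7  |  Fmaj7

I7 - vi - IV64 - V7 - I7

Fmaj7 has root F, degree 1 in F major, so I7.
Dm: root D is the submediant; minor triad there is vi.
Bb/F has root Bb, degree 4 in F major, so IV64.
C7 has root C, degree 5 in F major, so V7.
Fmaj7 has root F, degree 1 in F major, so I7.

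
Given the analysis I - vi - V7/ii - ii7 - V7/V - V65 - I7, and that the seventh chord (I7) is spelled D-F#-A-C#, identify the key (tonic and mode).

D major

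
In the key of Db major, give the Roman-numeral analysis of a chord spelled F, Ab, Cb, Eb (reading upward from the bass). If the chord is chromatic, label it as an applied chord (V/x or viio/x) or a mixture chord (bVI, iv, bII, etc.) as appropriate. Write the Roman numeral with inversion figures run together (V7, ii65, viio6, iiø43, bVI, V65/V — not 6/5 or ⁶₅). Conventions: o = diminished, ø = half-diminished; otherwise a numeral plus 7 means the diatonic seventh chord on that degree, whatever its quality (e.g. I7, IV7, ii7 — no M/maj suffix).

viiø7/IV

The pitches F-Ab-Cb-Eb form a half-diminished seventh chord rooted on F.
F sits a half step below Gb (IV in Db major); a diminished chord there is the applied leading-tone chord of IV.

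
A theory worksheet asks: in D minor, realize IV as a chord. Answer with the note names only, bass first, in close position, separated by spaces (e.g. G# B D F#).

IV is the major subdominant, borrowed from the parallel major. In D minor that root is G.
So the chord is G-B-D, a major triad.

G B D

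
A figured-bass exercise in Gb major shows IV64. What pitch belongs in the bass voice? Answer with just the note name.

IV in Gb major has root Cb; the chord is Cb-Eb-Gb.
The figure 64 means second inversion — the fifth is in the bass.

Gb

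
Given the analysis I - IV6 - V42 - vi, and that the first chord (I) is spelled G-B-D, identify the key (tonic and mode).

G major

The anchor chord is a major triad on G, labeled I.
If G is scale degree 1 and the mode makes that degree carry a major triad, the tonic is G and the mode is major.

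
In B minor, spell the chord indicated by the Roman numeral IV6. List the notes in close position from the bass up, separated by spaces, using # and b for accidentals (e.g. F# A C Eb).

Scale degree 4 in B minor is E; here the chord built on it is altered to a major triad. IV6 is the major subdominant, borrowed from the parallel major.
So the chord is E-G#-B, a major triad.
With the 6 figure the chord is in first inversion; from the bass G# upward in close position it reads G#-B-E.

G# B E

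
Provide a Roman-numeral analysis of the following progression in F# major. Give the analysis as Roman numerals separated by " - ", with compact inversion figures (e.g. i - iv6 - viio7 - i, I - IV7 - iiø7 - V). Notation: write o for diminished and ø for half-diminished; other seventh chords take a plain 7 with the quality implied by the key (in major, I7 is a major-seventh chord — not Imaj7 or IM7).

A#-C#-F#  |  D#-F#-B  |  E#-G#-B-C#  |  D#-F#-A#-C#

I6 - IV6 - V65 - vi7

A#-C#-F#: major triad on F# = scale degree 1 → I6.
D#-F#-B has root B, degree 4 in F# major, so IV6.
E#-G#-B-C# has root C#, degree 5 in F# major, so V65.
D#-F#-A#-C#: minor seventh chord on D# = scale degree 6 → vi7.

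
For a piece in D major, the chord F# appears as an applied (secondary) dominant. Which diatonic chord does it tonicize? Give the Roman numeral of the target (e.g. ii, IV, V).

vi

The chord is a major triad on F#.
A dominant resolves down a perfect fifth: F# → B. In D major, B is scale degree 6, i.e. vi.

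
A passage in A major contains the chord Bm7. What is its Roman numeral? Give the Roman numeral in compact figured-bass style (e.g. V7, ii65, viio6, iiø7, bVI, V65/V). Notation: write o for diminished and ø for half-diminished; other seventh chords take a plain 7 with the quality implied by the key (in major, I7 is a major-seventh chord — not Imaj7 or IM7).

Stacked in thirds the chord is B-D-F#-A: a minor seventh chord on B.
B is scale degree 2 in A major, and a minor seventh chord on that degree is written ii7.

ii7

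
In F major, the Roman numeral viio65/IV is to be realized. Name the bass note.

The applied chord viio65/IV is rooted on A: A-C-Eb-Gb.
The figure 65 means first inversion — the third is in the bass.

C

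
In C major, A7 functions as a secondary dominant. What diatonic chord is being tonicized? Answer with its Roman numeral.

The chord is a dominant seventh chord on A.
A dominant resolves down a perfect fifth: A → D. In C major, D is scale degree 2, i.e. ii.

ii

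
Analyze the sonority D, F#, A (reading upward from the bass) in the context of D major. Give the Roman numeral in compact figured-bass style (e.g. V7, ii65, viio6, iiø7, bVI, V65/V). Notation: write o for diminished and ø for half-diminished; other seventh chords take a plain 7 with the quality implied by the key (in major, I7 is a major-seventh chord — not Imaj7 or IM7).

I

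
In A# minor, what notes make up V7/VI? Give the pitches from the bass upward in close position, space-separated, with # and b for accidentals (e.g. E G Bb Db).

C# E# G# B

V7/VI is a secondary dominant — the dominant seventh of VI. VI in A# minor is F#, so the applied chord's root is C#, a perfect fifth above.
Building a dominant seventh chord on C# gives C#-E#-G#-B.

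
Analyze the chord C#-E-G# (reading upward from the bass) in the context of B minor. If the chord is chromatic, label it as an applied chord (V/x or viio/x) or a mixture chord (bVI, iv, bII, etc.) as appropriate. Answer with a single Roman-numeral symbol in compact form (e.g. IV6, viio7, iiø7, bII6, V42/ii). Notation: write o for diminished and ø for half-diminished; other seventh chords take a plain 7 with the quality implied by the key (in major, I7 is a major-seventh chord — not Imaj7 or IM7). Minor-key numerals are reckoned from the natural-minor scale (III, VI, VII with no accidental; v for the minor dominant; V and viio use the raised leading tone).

The pitches C#-E-G# form a minor triad rooted on C#.
C# is the second degree of B minor. This is the minor supertonic, borrowed from the parallel major (the Dorian ii).

ii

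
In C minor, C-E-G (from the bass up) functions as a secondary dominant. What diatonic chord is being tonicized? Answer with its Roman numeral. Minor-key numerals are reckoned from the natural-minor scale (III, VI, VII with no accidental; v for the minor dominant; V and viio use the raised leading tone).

iv

The chord is a major triad on C.
A dominant resolves down a perfect fifth: C → F. In C minor, F is scale degree 4, i.e. iv.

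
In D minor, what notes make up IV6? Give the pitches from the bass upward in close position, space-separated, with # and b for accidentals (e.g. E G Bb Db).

B D G

IV6 is the major subdominant, borrowed from the parallel major. In D minor that root is G.
So the chord is G-B-D.
With the 6 figure the chord is in first inversion; from the bass B upward in close position it reads B-D-G.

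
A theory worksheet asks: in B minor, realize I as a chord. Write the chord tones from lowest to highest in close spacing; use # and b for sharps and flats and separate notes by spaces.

B D# F#

Scale degree 1 in B minor is B; here the chord built on it is altered to a major triad. I is the major tonic (Picardy third), borrowed from the parallel major.
So the chord is B-D#-F#.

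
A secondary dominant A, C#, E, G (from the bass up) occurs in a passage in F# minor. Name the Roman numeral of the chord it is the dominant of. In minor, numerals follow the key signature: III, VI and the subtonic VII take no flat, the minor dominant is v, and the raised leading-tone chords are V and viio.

VI

The chord is a dominant seventh chord on A.
A dominant resolves down a perfect fifth: A → D. In F# minor, D is scale degree 6, i.e. VI.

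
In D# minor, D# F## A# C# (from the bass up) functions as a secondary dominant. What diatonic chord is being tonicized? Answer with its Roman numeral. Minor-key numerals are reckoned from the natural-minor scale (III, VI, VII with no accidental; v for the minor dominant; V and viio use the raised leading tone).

iv

The chord is a dominant seventh chord on D#.
A dominant resolves down a perfect fifth: D# → G#. In D# minor, G# is scale degree 4, i.e. iv.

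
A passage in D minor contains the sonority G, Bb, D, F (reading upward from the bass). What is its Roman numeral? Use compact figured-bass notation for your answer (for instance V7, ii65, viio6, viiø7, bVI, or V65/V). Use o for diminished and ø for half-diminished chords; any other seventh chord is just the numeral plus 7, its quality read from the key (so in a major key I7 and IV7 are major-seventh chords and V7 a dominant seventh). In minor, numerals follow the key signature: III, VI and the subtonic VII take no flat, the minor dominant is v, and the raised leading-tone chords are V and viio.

iv7

Stacked in thirds the chord is G-Bb-D-F: a minor seventh chord on G.
In D minor, G is the subdominant; the diatonic minor seventh chord there is iv7.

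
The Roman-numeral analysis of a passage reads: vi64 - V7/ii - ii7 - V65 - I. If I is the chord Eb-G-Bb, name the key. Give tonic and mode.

Eb major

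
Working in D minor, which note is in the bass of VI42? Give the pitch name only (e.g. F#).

A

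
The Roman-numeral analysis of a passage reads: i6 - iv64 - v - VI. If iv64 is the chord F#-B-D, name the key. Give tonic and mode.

F# minor

iv64 is given as F#-B-D — a minor triad with root B.
Counting down 3 scale steps from B places the tonic on F#; a minor triad on degree 4 is diatonic only in minor.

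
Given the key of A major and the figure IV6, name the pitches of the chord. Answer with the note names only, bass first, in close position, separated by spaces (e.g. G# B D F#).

In A major, scale degree 4 is D, and the diatonic chord built there is a major triad.
That chord is spelled D-F#-A.
With the 6 figure the chord is in first inversion; from the bass F# upward in close position it reads F#-A-D.

F# A D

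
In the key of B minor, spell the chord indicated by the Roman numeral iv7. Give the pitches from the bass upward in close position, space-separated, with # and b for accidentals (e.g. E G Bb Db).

The numeral's case and figure indicate a minor seventh chord. In B minor its root, the fourth degree, is E.
Stacking thirds from E gives E-G-B-D.

E G B D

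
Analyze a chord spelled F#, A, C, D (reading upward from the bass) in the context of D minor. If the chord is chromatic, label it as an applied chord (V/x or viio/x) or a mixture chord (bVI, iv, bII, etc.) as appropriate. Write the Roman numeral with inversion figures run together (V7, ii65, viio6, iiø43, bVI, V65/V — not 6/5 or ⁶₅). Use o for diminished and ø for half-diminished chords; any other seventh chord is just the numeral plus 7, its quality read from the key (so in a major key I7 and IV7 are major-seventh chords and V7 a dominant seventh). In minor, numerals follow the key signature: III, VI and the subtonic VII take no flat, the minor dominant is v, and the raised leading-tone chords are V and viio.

V65/iv

The pitches D-F#-A-C form a dominant seventh chord rooted on D.
D is not a diatonic chord root with this quality in D minor, but it lies a perfect fifth above G (iv), so the chord functions as an applied dominant of iv.
With F# in the bass the chord is in first inversion, so the figured bass is 65.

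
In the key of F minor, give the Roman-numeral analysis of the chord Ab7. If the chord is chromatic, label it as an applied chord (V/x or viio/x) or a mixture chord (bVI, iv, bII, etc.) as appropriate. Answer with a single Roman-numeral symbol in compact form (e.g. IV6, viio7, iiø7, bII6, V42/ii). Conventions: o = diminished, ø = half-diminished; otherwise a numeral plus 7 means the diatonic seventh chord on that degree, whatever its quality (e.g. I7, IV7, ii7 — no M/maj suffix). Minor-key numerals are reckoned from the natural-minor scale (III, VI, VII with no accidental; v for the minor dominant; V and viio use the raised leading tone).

Stacked in thirds the chord is Ab-C-Eb-Gb: a dominant seventh chord on Ab.
Ab is not a diatonic chord root with this quality in F minor, but it lies a perfect fifth above Db (VI), so the chord functions as an applied dominant of VI.

V7/VI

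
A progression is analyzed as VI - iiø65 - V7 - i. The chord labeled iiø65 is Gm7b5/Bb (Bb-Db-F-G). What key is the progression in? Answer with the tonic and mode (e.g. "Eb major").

The anchor chord is a half-diminished seventh chord on G, labeled iiø65.
Counting down one scale step from G places the tonic on F; a half-diminished seventh chord on degree 2 is diatonic only in minor.

F minor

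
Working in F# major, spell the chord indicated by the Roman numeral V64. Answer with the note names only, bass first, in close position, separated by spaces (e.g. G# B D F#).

In F# major, the dominant is C#, and the diatonic chord built there is a major triad.
That chord is spelled C#-E#-G#.
The figured bass 64 indicates second inversion, placing the fifth (G#) in the bass: G#-C#-E#.

G# C# E#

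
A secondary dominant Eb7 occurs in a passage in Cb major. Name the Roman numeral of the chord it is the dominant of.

The chord is a dominant seventh chord on Eb.
A dominant resolves down a perfect fifth: Eb → Ab. In Cb major, Ab is scale degree 6, i.e. vi.

vi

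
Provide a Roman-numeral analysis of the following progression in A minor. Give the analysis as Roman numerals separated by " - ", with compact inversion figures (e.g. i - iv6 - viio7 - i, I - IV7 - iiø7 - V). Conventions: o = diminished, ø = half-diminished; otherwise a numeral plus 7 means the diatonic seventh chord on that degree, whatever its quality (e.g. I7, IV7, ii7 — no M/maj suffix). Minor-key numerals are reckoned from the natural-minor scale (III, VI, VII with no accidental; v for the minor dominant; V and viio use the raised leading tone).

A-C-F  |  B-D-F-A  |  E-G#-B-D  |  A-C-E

VI6 - iiø7 - V7 - i

A-C-F: root F is the submediant; major triad there is VI6.
B-D-F-A has root B, degree 2 in A minor, so iiø7.
E-G#-B-D: root E is the dominant; dominant seventh chord there is V7.
A-C-E has root A, degree 1 in A minor, so i.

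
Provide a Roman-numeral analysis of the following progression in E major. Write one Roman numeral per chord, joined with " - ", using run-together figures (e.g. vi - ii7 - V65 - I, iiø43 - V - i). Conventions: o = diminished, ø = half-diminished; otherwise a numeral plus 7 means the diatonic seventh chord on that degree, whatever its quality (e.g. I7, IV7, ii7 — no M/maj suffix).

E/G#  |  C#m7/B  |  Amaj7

I6 - vi42 - IV7

E/G#: root E is the tonic; major triad there is I6.
C#m7/B: minor seventh chord on C# = scale degree 6 → vi42.
Amaj7 has root A, degree 4 in E major, so IV7.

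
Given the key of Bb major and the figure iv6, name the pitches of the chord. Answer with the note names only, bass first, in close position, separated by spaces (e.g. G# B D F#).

Scale degree 4 in Bb major is Eb; here the chord built on it is altered to a minor triad. iv6 is the minor subdominant, borrowed from the parallel minor.
So the chord is Eb-Gb-Bb, a minor triad.
With the 6 figure the chord is in first inversion; from the bass Gb upward in close position it reads Gb-Bb-Eb.

Gb Bb Eb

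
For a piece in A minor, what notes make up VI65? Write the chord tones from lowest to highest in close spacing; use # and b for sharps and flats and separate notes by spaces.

A C E F

The numeral's case and figure indicate a major seventh chord. In A minor its root, the submediant, is F.
That chord is spelled F-A-C-E.
The figured bass 65 indicates first inversion, placing the third (A) in the bass: A-C-E-F.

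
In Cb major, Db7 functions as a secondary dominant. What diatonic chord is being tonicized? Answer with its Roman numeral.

The chord is a dominant seventh chord on Db.
A dominant resolves down a perfect fifth: Db → Gb. In Cb major, Gb is scale degree 5, i.e. V.

V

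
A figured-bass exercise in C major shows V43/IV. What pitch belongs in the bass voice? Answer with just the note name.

G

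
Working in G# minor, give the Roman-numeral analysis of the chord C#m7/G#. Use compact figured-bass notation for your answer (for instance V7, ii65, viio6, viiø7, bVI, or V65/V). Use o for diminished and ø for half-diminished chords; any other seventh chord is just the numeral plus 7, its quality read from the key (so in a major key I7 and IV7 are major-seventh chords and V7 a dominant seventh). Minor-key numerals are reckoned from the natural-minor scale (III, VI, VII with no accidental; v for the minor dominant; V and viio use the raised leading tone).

iv43

The pitches C#-E-G#-B form a minor seventh chord rooted on C#.
C# is scale degree 4 in G# minor, and a minor seventh chord on that degree is written iv7.
With G# in the bass the chord is in second inversion, so the figured bass is 43.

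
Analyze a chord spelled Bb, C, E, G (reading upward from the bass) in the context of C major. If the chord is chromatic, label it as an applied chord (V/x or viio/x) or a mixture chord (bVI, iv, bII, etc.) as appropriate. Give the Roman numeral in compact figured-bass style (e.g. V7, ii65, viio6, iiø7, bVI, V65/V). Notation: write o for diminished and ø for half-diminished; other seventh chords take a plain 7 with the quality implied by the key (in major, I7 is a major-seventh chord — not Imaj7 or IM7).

Stacked in thirds the chord is C-E-G-Bb: a dominant seventh chord on C.
C is not a diatonic chord root with this quality in C major, but it lies a perfect fifth above F (IV), so the chord functions as an applied dominant of IV.
With Bb in the bass the chord is in third inversion, so the figured bass is 42.

V42/IV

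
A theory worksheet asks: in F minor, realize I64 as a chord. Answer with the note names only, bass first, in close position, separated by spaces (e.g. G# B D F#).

C F A

I64 is the major tonic (Picardy third), borrowed from the parallel major. In F minor that root is F.
So the chord is F-A-C, a major triad.
With the 64 figure the chord is in second inversion; from the bass C upward in close position it reads C-F-A.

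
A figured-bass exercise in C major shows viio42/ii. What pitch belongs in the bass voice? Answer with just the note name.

Bb

The applied chord viio42/ii is rooted on C#: C#-E-G-Bb.
The figure 42 means third inversion — the seventh is in the bass.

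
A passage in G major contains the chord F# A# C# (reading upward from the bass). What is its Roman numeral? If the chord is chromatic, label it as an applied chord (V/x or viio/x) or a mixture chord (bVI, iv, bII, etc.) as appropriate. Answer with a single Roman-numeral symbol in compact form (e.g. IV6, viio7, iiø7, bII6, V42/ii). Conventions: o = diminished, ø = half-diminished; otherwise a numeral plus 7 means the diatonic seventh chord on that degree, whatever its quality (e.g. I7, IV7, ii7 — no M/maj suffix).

V/iii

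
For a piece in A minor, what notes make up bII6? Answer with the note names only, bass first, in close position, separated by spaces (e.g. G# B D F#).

bII6 is the Neapolitan sixth — a major triad on the lowered second degree, here in its customary first inversion. In A minor that root is Bb.
So the chord is Bb-D-F, a major triad.
The figured bass 6 indicates first inversion, placing the third (D) in the bass: D-F-Bb.

D F Bb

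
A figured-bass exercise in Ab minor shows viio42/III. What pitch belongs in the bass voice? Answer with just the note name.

Abb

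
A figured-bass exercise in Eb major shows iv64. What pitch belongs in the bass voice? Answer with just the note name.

Eb

iv in Eb major has root Ab; the chord is Ab-Cb-Eb.
The figure 64 means second inversion — the fifth is in the bass.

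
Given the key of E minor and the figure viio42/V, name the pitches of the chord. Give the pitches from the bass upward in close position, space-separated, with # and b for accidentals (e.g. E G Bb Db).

G A# C# E

viio42/V is a secondary leading-tone chord. The target V is B in E minor; the applied chord is rooted a semitone below, on A#.
Building a fully diminished seventh chord on A# gives A#-C#-E-G.
The figured bass 42 indicates third inversion, placing the seventh (G) in the bass: G-A#-C#-E.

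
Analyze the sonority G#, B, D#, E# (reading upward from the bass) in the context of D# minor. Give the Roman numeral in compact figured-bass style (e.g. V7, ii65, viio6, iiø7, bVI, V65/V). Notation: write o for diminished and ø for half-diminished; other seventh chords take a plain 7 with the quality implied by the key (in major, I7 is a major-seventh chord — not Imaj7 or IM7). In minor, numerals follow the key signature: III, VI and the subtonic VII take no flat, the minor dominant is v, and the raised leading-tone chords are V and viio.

iiø65

Stacked in thirds the chord is E#-G#-B-D#: a half-diminished seventh chord on E#.
In D# minor, E# is the supertonic; the diatonic half-diminished seventh chord there is iiø7.
With G# in the bass the chord is in first inversion, so the figured bass is 65.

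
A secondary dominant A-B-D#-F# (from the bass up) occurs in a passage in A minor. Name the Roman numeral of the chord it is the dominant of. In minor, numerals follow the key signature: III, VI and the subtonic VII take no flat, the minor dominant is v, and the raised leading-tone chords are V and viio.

V

The chord is a dominant seventh chord on B.
A dominant resolves down a perfect fifth: B → E. In A minor, E is scale degree 5, i.e. V.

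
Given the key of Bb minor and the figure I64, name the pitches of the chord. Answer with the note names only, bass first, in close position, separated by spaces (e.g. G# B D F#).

F Bb D

I64 is the major tonic (Picardy third), borrowed from the parallel major. In Bb minor that root is Bb.
So the chord is Bb-D-F, a major triad.
With the 64 figure the chord is in second inversion; from the bass F upward in close position it reads F-Bb-D.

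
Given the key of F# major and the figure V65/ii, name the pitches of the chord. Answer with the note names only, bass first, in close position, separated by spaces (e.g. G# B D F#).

The slash means an applied dominant: we want the dominant of ii. In F# major, ii is G# minor, and its dominant is built on D#.
Building a dominant seventh chord on D# gives D#-F##-A#-C#.
With the 65 figure the chord is in first inversion; from the bass F## upward in close position it reads F##-A#-C#-D#.

F## A# C# D#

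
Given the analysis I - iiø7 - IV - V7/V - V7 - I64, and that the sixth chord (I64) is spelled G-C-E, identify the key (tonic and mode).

The anchor chord is a major triad on C, labeled I64.
If C is scale degree 1 and the mode makes that degree carry a major triad, the tonic is C and the mode is major.

C major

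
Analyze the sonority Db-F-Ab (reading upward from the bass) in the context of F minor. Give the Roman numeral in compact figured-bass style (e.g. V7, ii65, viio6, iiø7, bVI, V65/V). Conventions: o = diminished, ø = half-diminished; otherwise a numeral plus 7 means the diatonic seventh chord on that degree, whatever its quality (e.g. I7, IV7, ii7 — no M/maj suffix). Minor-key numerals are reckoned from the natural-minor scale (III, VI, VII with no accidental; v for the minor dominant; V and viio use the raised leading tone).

VI

Stacked in thirds the chord is Db-F-Ab: a major triad on Db.
Db is scale degree 6 in F minor, and a major triad on that degree is written VI.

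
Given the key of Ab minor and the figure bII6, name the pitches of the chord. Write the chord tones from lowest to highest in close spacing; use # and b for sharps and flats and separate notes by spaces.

Db Fb Bbb

bII6 is the Neapolitan sixth — a major triad on the lowered second degree, here in its customary first inversion. In Ab minor that root is Bbb.
So the chord is Bbb-Db-Fb.
With the 6 figure the chord is in first inversion; from the bass Db upward in close position it reads Db-Fb-Bbb.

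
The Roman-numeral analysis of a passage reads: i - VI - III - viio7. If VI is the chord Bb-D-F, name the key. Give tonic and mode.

D minor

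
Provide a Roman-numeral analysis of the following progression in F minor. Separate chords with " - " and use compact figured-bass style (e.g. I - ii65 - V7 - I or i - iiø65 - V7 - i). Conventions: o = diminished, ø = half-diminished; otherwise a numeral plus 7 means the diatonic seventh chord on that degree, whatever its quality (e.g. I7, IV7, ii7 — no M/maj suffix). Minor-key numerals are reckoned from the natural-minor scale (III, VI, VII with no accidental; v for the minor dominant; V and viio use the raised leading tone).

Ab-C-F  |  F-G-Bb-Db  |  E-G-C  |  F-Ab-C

i6 - iiø42 - V6 - i

Ab-C-F: minor triad on F = scale degree 1 → i6.
F-G-Bb-Db has root G, degree 2 in F minor, so iiø42.
E-G-C: major triad on C = scale degree 5 → V6.
F-Ab-C: minor triad on F = scale degree 1 → i.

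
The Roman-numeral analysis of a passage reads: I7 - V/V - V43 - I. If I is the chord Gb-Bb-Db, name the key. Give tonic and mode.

Gb major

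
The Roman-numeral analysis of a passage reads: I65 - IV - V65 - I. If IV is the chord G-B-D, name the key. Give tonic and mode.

D major

The chord G is a major triad rooted on G; its label is IV.
IV on G implies G is the subdominant; that puts the tonic at D, and the uppercase numeral fits major mode.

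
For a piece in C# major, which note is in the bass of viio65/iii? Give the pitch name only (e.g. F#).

F##

The applied chord viio65/iii is rooted on D##: D##-F##-A#-C#.
The figure 65 means first inversion — the third is in the bass.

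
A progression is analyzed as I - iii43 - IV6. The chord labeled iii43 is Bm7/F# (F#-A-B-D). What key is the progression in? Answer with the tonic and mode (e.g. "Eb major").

The chord Bm7/F# is a minor seventh chord rooted on B; its label is iii43.
If B is scale degree 3 and the mode makes that degree carry a minor seventh chord, the tonic is G and the mode is major.

G major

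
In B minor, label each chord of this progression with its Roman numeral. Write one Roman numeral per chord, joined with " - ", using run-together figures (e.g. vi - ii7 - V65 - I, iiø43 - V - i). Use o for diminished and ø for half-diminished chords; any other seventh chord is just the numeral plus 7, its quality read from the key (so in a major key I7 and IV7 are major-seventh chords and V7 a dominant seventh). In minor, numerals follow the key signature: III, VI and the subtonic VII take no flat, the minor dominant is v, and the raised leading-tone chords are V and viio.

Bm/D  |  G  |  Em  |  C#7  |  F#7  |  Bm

i6 - VI - iv - V7/V - V7 - i

Bm/D: root B is the tonic; minor triad there is i6.
G: major triad on G = scale degree 6 → VI.
Em: root E is the subdominant; minor triad there is iv.
C#7: a dominant seventh chord on C#, the applied dominant of V → V7/V.
F#7 has root F#, degree 5 in B minor, so V7.
Bm: minor triad on B = scale degree 1 → i.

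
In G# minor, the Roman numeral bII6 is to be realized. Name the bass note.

C#

bII in G# minor has root A; the chord is A-C#-E.
The figure 6 means first inversion — the third is in the bass.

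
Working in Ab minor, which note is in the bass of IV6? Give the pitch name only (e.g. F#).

F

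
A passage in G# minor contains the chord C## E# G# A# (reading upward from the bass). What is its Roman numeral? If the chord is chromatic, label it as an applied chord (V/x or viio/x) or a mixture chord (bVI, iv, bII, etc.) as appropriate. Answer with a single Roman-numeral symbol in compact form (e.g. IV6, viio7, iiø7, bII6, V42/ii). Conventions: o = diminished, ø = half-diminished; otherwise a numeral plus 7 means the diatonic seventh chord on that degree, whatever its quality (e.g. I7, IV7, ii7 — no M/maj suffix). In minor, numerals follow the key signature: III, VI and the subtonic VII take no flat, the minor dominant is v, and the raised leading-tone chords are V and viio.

V65/V

Stacked in thirds the chord is A#-C##-E#-G#: a dominant seventh chord on A#.
A# is not a diatonic chord root with this quality in G# minor, but it lies a perfect fifth above D# (V), so the chord functions as an applied dominant of V.
With C## in the bass the chord is in first inversion, so the figured bass is 65.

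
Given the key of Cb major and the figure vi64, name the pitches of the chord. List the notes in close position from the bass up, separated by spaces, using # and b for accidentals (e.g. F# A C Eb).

Eb Ab Cb

The numeral's case and figure indicate a minor triad. In Cb major its root, the sixth degree, is Ab.
Stacking thirds from Ab gives Ab-Cb-Eb.
With the 64 figure the chord is in second inversion; from the bass Eb upward in close position it reads Eb-Ab-Cb.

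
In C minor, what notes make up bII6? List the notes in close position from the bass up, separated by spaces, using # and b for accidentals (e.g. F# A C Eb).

bII6 is the Neapolitan sixth — a major triad on the lowered second degree, here in its customary first inversion. In C minor that root is Db.
So the chord is Db-F-Ab, a major triad.
With the 6 figure the chord is in first inversion; from the bass F upward in close position it reads F-Ab-Db.

F Ab Db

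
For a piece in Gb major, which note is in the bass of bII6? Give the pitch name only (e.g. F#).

bII in Gb major has root Abb; the chord is Abb-Cb-Ebb.
The figure 6 means first inversion — the third is in the bass.

Cb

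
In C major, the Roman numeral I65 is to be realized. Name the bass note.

E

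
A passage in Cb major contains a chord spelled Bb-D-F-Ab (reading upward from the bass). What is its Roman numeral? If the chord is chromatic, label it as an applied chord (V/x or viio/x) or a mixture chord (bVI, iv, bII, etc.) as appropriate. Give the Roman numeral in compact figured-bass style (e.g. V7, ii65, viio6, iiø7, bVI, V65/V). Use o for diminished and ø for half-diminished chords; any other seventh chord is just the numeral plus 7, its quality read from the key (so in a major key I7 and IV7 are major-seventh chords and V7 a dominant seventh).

V7/iii

Stacked in thirds the chord is Bb-D-F-Ab: a dominant seventh chord on Bb.
Bb is not a diatonic chord root with this quality in Cb major, but it lies a perfect fifth above Eb (iii), so the chord functions as an applied dominant of iii.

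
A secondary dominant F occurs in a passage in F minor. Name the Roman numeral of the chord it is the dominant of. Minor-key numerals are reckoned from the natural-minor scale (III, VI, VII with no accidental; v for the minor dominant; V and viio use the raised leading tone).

iv

The chord is a major triad on F.
A dominant resolves down a perfect fifth: F → Bb. In F minor, Bb is scale degree 4, i.e. iv.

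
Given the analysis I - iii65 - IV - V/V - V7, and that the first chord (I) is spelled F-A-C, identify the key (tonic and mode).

F major

The anchor chord is a major triad on F, labeled I.
If F is scale degree 1 and the mode makes that degree carry a major triad, the tonic is F and the mode is major.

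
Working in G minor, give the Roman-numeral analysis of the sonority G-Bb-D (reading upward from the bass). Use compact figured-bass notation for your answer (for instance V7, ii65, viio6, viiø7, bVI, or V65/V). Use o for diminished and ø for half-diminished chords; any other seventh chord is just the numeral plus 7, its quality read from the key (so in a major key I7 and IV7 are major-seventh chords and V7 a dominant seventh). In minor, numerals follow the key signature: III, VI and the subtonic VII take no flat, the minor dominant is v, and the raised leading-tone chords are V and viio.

i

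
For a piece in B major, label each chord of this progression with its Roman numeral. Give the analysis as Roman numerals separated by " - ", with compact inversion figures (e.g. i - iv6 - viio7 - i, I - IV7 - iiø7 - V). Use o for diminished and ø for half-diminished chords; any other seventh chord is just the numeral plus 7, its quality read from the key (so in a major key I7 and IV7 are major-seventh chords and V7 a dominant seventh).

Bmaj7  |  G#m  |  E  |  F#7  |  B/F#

I7 - vi - IV - V7 - I64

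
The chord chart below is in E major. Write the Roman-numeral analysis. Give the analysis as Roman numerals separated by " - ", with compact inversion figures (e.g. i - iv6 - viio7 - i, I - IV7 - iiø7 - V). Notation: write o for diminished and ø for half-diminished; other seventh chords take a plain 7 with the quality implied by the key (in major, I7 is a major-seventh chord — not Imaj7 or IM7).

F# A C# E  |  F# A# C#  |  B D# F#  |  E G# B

ii7 - V/V - V - I

F#-A-C#-E: root F# is the supertonic; minor seventh chord there is ii7.
F#-A#-C#: chromatic; F# is V of V, so V/V.
B-D#-F#: root B is the dominant; major triad there is V.
E-G#-B has root E, degree 1 in E major, so I.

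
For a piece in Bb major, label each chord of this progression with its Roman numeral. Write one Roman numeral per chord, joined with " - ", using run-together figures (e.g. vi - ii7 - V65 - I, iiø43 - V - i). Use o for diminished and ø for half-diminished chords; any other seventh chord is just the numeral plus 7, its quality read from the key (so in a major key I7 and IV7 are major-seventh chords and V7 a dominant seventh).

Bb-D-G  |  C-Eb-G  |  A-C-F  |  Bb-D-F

vi6 - ii - V6 - I

Bb-D-G: root G is the submediant; minor triad there is vi6.
C-Eb-G: minor triad on C = scale degree 2 → ii.
A-C-F: root F is the dominant; major triad there is V6.
Bb-D-F has root Bb, degree 1 in Bb major, so I.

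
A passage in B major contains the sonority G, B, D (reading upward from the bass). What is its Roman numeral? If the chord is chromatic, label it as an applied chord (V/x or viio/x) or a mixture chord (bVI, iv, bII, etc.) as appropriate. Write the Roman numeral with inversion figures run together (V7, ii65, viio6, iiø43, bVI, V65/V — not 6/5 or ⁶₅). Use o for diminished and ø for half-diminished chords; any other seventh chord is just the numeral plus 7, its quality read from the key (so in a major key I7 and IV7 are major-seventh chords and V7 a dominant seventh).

The pitches G-B-D form a major triad rooted on G.
G is the lowered sixth degree of B major (diatonic 6 would be G#). This is a major triad on the lowered sixth degree, borrowed from the parallel minor.

bVI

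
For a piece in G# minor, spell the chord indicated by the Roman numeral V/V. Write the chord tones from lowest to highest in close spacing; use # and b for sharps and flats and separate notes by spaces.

The slash means an applied dominant: we want the dominant of V. In G# minor, V is D# major, and its dominant is built on A#.
Building a major triad on A# gives A#-C##-E#.

A# C## E#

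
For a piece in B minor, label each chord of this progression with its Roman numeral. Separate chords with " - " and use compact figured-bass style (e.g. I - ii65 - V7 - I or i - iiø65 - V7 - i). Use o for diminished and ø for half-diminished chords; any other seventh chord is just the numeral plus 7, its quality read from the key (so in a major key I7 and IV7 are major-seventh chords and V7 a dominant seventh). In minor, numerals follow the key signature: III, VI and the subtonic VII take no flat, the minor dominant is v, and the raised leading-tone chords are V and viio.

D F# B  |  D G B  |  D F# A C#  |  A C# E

i6 - VI64 - III7 - VII

D-F#-B: minor triad on B = scale degree 1 → i6.
D-G-B has root G, degree 6 in B minor, so VI64.
D-F#-A-C#: root D is the mediant; major seventh chord there is III7.
A-C#-E: major triad on A = scale degree 7 → VII.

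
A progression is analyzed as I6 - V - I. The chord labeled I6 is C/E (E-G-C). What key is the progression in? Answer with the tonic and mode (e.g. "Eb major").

C major

The chord C/E is a major triad rooted on C; its label is I6.
If C is scale degree 1 and the mode makes that degree carry a major triad, the tonic is C and the mode is major.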